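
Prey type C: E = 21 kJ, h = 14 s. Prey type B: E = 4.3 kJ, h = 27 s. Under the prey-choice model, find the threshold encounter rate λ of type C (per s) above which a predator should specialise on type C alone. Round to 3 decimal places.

0.008 per s

The zero-one rule: include type B iff E₂/h₂ > λE₁/(1+λh₁). Equality gives the switch point.
λE₁h₂ = E₂ + λE₂h₁ ⇒ λ = E₂/(E₁h₂ − E₂h₁) = 4.3/(567 − 60.2) = 0.008485 per s.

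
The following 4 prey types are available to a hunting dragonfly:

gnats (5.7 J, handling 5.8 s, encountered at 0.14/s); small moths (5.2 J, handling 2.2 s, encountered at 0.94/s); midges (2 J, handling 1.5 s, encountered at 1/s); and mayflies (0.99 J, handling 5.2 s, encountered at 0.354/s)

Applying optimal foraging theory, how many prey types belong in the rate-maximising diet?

1

E/h in descending order: small moths 2.36, midges 1.33, gnats 0.983, mayflies 0.19 J/s. The optimal diet is the largest prefix of this list for which every included type satisfies E_i/h_i > R on the types above it.
Rate on top 1: 1.593. midges: 1.33 < 1.593 → exclude; stop.
Optimal diet: small moths — 1 of 4 types.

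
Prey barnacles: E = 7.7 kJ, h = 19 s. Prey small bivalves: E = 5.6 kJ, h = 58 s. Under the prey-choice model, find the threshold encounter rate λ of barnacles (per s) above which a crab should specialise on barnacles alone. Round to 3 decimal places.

0.016 per s

Drop small bivalves once their profitability E₂/h₂ falls below the rate achievable on barnacles alone: E₂/h₂ = λE₁/(1 + λh₁).
Solve for λ: λE₁h₂ = E₂(1 + λh₁) → λ(E₁h₂ − E₂h₁) = E₂ → λ = E₂/(E₁h₂ − E₂h₁).
λ = 5.6/(7.7×58 − 5.6×19) = 5.6/340.2 = 0.01646 per s.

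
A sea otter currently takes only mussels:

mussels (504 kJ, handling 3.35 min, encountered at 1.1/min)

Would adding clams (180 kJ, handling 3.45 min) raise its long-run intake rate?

On mussels alone, R = ΣλE/(1+Σλh) = 554.4/4.685 = 118.3 kJ/min.
clams: E/h = 180/3.45 = 52.17 kJ/min.
Since 52.17 < R, time spent handling clams is better spent searching.

No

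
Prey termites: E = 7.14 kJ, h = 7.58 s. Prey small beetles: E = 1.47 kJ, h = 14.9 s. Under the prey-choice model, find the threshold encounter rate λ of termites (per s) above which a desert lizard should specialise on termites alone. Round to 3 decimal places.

At the threshold, the rate on termites alone equals the profitability of small beetles: λ·7.14/(1 + λ·7.58) = 1.47/14.9 = 0.09866.
Rearranging, λ(7.14 − 0.09866×7.58) = 0.09866, so λ = 0.09866/6.392 = 0.01543 per s.

0.015 per s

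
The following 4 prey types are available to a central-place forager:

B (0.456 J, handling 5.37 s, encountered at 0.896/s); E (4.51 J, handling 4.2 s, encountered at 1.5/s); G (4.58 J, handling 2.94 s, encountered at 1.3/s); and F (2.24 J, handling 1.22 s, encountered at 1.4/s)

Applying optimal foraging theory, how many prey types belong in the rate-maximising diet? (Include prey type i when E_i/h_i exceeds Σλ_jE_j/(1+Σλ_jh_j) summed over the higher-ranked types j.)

Profitabilities (E/h, J/s): F 1.84, G 1.56, E 1.07, B 0.0849. Add prey in this order while the next type's profitability exceeds the intake rate on those already taken.
Rate on top 1: 1.158. G: 1.56 > 1.158 → include.
Rate on top 2: 1.392. E: 1.07 < 1.392 → exclude; stop.
Optimal diet: F, G — 2 of 4 types.

2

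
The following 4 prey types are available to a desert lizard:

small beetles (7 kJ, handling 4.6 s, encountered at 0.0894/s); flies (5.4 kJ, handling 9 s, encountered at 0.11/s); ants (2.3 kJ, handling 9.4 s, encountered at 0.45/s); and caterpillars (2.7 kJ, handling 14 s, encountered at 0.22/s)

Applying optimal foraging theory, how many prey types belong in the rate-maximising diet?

E/h in descending order: small beetles 1.52, flies 0.6, ants 0.245, caterpillars 0.193 kJ/s. The optimal diet is the largest prefix of this list for which every included type satisfies E_i/h_i > R on the types above it.
Rate on top 1: 0.4434. flies: 0.6 > 0.4434 → include.
Rate on top 2: 0.508. ants: 0.245 < 0.508 → exclude; stop.
Optimal diet: small beetles, flies — 2 of 4 types.

2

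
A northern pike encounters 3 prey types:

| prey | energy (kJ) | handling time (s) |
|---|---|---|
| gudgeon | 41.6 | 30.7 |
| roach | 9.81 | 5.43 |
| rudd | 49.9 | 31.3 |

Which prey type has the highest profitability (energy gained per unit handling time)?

roach

In descending order of E/h:
roach: 9.81/5.43 = 1.81 kJ/s
rudd: 49.9/31.3 = 1.59 kJ/s
gudgeon: 41.6/30.7 = 1.36 kJ/s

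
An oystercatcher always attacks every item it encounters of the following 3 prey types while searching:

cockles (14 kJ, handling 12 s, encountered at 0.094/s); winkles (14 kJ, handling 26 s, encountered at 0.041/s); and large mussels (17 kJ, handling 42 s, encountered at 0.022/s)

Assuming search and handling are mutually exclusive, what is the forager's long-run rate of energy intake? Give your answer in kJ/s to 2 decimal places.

0.55 kJ/s

Energy encountered per unit search time: 0.094×14 + 0.041×14 + 0.022×17 = 2.264 kJ/s.
Handling time per unit search time: 0.094×12 + 0.041×26 + 0.022×42 = 3.118.
Rate = 2.264/(1 + 3.118) = 0.5498 kJ/s.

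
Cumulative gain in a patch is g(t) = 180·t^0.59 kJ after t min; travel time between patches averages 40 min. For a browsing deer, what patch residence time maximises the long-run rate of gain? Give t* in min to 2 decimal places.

57.56 min

By the marginal value theorem, leave when the instantaneous gain rate g'(t) equals the habitat-wide average g(t)/(T + t).
g'(t) = 0.59·180·t^-0.41. Setting 0.59·180·t^-0.41 = 180·t^0.59/(40+t) gives 0.59(40+t) = t, so 0.41·t = 0.59×40.
t* = 0.59×40/0.41 = 57.56 min.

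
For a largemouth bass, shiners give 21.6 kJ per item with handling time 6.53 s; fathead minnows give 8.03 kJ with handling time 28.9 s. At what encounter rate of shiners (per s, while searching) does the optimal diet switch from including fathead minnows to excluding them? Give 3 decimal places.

0.014 per s

Drop fathead minnows once their profitability E₂/h₂ falls below the rate achievable on shiners alone: E₂/h₂ = λE₁/(1 + λh₁).
Solve for λ: λE₁h₂ = E₂(1 + λh₁) → λ(E₁h₂ − E₂h₁) = E₂ → λ = E₂/(E₁h₂ − E₂h₁).
λ = 8.03/(21.6×28.9 − 8.03×6.53) = 8.03/571.8 = 0.01404 per s.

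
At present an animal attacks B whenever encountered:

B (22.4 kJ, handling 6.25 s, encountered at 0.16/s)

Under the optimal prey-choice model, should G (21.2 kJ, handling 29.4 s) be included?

Current rate: (0.16×22.4)/(1 + 0.16×6.25) = 1.792 kJ/s.
Profitability of G: 21.2/29.4 = 0.7211 kJ/s.
0.7211 < 1.792, so adding G would lower the average — exclude it.

No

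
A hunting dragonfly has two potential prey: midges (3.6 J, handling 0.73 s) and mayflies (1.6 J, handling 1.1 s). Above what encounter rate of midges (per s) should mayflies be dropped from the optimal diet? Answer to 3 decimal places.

Drop mayflies once their profitability E₂/h₂ falls below the rate achievable on midges alone: E₂/h₂ = λE₁/(1 + λh₁).
Solve for λ: λE₁h₂ = E₂(1 + λh₁) → λ(E₁h₂ − E₂h₁) = E₂ → λ = E₂/(E₁h₂ − E₂h₁).
λ = 1.6/(3.6×1.1 − 1.6×0.73) = 1.6/2.792 = 0.5731 per s.

0.573 per s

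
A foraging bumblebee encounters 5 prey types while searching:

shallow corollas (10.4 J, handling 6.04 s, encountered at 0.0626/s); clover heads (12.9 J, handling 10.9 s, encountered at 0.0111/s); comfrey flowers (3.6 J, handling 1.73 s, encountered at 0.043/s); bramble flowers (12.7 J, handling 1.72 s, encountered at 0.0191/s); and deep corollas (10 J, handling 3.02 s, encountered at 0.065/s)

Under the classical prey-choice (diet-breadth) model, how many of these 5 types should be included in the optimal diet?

5

Rank by E/h (J/s): bramble flowers 7.38, deep corollas 3.31, comfrey flowers 2.08, shallow corollas 1.72, clover heads 1.18. Include each in turn until the next type's E/h falls below the running intake rate.
Rate on top 1: 0.2349. deep corollas: 3.31 > 0.2349 → include.
Rate on top 2: 0.7262. comfrey flowers: 2.08 > 0.7262 → include.
Rate on top 3: 0.8035. shallow corollas: 1.72 > 0.8035 → include.
Rate on top 4: 1.01. clover heads: 1.18 > 1.01 → include.
Optimal diet: bramble flowers, deep corollas, comfrey flowers, shallow corollas, clover heads — 5 of 5 types.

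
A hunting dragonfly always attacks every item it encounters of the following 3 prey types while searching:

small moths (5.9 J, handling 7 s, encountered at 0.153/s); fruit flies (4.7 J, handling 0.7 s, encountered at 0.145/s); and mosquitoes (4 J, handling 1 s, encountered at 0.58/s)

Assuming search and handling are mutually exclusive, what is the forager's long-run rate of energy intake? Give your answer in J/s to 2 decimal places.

1.42 J/s

R = Σλ_iE_i / (1 + Σλ_ih_i)
Numerator: 0.153×5.9 + 0.145×4.7 + 0.58×4 = 3.904
Denominator: 1 + 0.153×7 + 0.145×0.7 + 0.58×1 = 2.752
R = 3.904/2.752 = 1.418 J/s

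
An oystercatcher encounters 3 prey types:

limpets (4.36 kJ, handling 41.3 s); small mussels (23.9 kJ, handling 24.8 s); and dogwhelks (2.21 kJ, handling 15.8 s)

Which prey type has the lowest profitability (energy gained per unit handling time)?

limpets

Profitability E/h (kJ/s): limpets = 4.36/41.3 = 0.106, small mussels = 23.9/24.8 = 0.964, dogwhelks = 2.21/15.8 = 0.14.
Ranked: small mussels > dogwhelks > limpets.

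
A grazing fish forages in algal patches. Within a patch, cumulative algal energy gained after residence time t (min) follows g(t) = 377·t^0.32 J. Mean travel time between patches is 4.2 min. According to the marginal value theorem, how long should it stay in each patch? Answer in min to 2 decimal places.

Maximise g(t)/(T+t): set derivative to zero → g'(t)(T+t) = g(t).
g'(t) = 0.32·377·t^-0.68. Setting 0.32·377·t^-0.68 = 377·t^0.32/(4.2+t) gives 0.32(4.2+t) = t, so 0.68·t = 0.32×4.2.
t* = 0.32×4.2/0.68 = 1.976 min.

1.98 min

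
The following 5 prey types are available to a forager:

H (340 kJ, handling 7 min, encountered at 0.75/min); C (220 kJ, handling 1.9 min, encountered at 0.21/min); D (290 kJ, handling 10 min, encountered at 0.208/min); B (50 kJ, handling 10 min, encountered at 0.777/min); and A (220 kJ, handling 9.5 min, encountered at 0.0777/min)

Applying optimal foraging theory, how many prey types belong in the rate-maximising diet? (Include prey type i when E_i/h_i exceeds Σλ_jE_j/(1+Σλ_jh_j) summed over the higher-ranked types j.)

E/h in descending order: C 116, H 48.6, D 29, A 23.2, B 5 kJ/min. The optimal diet is the largest prefix of this list for which every included type satisfies E_i/h_i > R on the types above it.
Rate on top 1: 33.02. H: 48.6 > 33.02 → include.
Rate on top 2: 45.3. D: 29 < 45.3 → exclude; stop.
Optimal diet: C, H — 2 of 5 types.

2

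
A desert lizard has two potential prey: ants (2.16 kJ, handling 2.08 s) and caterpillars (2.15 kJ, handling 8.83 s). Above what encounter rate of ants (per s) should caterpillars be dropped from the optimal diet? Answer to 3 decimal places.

0.147 per s

Drop caterpillars once their profitability E₂/h₂ falls below the rate achievable on ants alone: E₂/h₂ = λE₁/(1 + λh₁).
Solve for λ: λE₁h₂ = E₂(1 + λh₁) → λ(E₁h₂ − E₂h₁) = E₂ → λ = E₂/(E₁h₂ − E₂h₁).
λ = 2.15/(2.16×8.83 − 2.15×2.08) = 2.15/14.6 = 0.1473 per s.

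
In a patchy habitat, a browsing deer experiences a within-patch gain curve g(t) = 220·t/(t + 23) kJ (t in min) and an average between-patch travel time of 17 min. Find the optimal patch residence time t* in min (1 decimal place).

19.8 min

Maximise g(t)/(T+t): set derivative to zero → g'(t)(T+t) = g(t).
g'(t) = 220·23/(t + 23)². Setting 220·23/(t+23)² = 220t/[(t+23)(17+t)] gives 23(17+t) = t(t+23), so t² = 23×17 = 391.
t* = √391 = 19.77 min.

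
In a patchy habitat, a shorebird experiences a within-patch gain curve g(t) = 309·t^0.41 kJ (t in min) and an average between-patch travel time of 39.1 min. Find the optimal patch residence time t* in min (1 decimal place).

27.2 min

Optimal t* satisfies g'(t*) = g(t*)/(T + t*).
g'(t) = 0.41·309·t^-0.59. Setting 0.41·309·t^-0.59 = 309·t^0.41/(39.1+t) gives 0.41(39.1+t) = t, so 0.59·t = 0.41×39.1.
t* = 0.41×39.1/0.59 = 27.17 min.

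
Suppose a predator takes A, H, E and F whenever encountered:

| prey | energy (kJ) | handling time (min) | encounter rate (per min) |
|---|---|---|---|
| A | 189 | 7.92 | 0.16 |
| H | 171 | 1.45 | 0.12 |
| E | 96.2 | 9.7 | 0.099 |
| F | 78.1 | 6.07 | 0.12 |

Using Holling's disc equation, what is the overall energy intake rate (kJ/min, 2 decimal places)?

16.87 kJ/min

R = (0.16×189 + 0.12×171 + 0.099×96.2 + 0.12×78.1) / (1 + 0.16×7.92 + 0.12×1.45 + 0.099×9.7 + 0.12×6.07) = 69.66/4.13 = 16.87 kJ/min.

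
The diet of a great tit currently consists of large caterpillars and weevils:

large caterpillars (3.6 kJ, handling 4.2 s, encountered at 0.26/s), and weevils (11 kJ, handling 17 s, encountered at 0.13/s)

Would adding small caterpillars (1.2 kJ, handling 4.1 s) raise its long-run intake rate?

On large caterpillars and weevils alone, R = ΣλE/(1+Σλh) = 2.366/4.302 = 0.55 kJ/s.
small caterpillars: E/h = 1.2/4.1 = 0.2927 kJ/s.
Since 0.2927 < R, time spent handling small caterpillars is better spent searching.

No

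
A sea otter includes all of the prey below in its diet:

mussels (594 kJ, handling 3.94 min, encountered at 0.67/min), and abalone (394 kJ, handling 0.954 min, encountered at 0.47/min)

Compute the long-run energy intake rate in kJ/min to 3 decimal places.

Energy encountered per unit search time: 0.67×594 + 0.47×394 = 583.2 kJ/min.
Handling time per unit search time: 0.67×3.94 + 0.47×0.954 = 3.088.
Rate = 583.2/(1 + 3.088) = 142.6 kJ/min.

142.645 kJ/min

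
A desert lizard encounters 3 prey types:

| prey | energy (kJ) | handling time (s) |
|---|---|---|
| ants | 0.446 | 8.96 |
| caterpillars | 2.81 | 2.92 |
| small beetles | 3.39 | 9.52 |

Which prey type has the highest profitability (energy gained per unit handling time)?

caterpillars

In descending order of E/h:
caterpillars: 2.81/2.92 = 0.962 kJ/s
small beetles: 3.39/9.52 = 0.356 kJ/s
ants: 0.446/8.96 = 0.0498 kJ/s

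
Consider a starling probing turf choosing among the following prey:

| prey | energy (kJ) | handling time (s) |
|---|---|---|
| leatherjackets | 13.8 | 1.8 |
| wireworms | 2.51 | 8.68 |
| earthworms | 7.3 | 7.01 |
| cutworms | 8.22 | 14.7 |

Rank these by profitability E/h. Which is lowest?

Profitability E/h (kJ/s): leatherjackets = 13.8/1.8 = 7.67, wireworms = 2.51/8.68 = 0.289, earthworms = 7.3/7.01 = 1.04, cutworms = 8.22/14.7 = 0.559.
Ranked: leatherjackets > earthworms > cutworms > wireworms.

wireworms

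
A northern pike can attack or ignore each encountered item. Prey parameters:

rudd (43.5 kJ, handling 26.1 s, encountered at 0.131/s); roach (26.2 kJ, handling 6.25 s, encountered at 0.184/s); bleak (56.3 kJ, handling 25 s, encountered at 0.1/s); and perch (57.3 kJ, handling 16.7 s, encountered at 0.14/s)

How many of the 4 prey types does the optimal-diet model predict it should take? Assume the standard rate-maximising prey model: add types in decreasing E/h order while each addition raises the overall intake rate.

E/h in descending order: roach 4.19, perch 3.43, bleak 2.25, rudd 1.67 kJ/s. The optimal diet is the largest prefix of this list for which every included type satisfies E_i/h_i > R on the types above it.
Rate on top 1: 2.242. perch: 3.43 > 2.242 → include.
Rate on top 2: 2.862. bleak: 2.25 < 2.862 → exclude; stop.
Optimal diet: roach, perch — 2 of 4 types.

2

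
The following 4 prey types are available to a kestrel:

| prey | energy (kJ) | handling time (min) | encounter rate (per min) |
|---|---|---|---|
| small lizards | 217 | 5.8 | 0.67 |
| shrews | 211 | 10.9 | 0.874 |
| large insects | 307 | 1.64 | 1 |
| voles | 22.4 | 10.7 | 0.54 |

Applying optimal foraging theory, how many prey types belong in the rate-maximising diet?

Rank by E/h (kJ/min): large insects 187, small lizards 37.4, shrews 19.4, voles 2.09. Include each in turn until the next type's E/h falls below the running intake rate.
Rate on top 1: 116.3. small lizards: 37.4 < 116.3 → exclude; stop.
Optimal diet: large insects — 1 of 4 types.

1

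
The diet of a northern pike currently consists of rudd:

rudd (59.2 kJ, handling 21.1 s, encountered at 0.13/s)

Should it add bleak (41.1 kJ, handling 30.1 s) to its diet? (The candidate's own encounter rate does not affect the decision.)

No

Current rate: (0.13×59.2)/(1 + 0.13×21.1) = 2.056 kJ/s.
bleak: E/h = 41.1/30.1 = 1.365 kJ/s.
Since 1.365 < R, time spent handling bleak is better spent searching.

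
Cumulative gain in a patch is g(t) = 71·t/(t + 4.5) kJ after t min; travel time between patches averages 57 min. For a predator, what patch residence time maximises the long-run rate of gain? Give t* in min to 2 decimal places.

16.02 min

Maximise g(t)/(T+t): set derivative to zero → g'(t)(T+t) = g(t).
g'(t) = 71·4.5/(t + 4.5)². Setting 71·4.5/(t+4.5)² = 71t/[(t+4.5)(57+t)] gives 4.5(57+t) = t(t+4.5), so t² = 4.5×57 = 256.5.
t* = √256.5 = 16.02 min.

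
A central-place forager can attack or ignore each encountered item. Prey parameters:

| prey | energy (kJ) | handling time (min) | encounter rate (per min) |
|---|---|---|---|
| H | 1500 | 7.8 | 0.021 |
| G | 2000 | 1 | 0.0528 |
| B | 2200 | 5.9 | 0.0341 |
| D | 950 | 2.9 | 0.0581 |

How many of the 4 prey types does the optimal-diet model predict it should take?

4

Profitabilities (E/h, kJ/min): G 2e+03, B 373, D 328, H 192. Add prey in this order while the next type's profitability exceeds the intake rate on those already taken.
Rate on top 1: 100.3. B: 373 > 100.3 → include.
Rate on top 2: 144. D: 328 > 144 → include.
Rate on top 3: 165.8. H: 192 > 165.8 → include.
Optimal diet: G, B, D, H — 4 of 4 types.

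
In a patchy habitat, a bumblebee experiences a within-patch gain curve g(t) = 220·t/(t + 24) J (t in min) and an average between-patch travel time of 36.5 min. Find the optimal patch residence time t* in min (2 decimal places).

29.60 min

Optimal t* satisfies g'(t*) = g(t*)/(T + t*).
g'(t) = 220·24/(t + 24)². Setting 220·24/(t+24)² = 220t/[(t+24)(36.5+t)] gives 24(36.5+t) = t(t+24), so t² = 24×36.5 = 876.
t* = √876 = 29.6 min.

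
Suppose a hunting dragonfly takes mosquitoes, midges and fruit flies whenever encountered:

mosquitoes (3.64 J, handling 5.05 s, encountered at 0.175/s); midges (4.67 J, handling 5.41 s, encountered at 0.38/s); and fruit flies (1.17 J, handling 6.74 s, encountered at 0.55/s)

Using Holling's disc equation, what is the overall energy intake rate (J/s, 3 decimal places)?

R = Σλ_iE_i / (1 + Σλ_ih_i)
Numerator: 0.175×3.64 + 0.38×4.67 + 0.55×1.17 = 3.055
Denominator: 1 + 0.175×5.05 + 0.38×5.41 + 0.55×6.74 = 7.647
R = 3.055/7.647 = 0.3995 J/s

0.400 J/s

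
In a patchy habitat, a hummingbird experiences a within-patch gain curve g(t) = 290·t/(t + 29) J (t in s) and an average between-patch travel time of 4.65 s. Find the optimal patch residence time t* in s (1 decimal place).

11.6 s

Optimal t* satisfies g'(t*) = g(t*)/(T + t*).
g'(t) = 290·29/(t + 29)². Setting 290·29/(t+29)² = 290t/[(t+29)(4.65+t)] gives 29(4.65+t) = t(t+29), so t² = 29×4.65 = 134.9.
t* = √134.9 = 11.61 s.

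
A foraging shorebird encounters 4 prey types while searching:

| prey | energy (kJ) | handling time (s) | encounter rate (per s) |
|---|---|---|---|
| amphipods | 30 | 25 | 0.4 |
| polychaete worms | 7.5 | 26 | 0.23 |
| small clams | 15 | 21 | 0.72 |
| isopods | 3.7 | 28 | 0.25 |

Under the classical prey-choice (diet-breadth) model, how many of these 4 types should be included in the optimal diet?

Profitabilities (E/h, kJ/s): amphipods 1.2, small clams 0.714, polychaete worms 0.288, isopods 0.132. Add prey in this order while the next type's profitability exceeds the intake rate on those already taken.
Rate on top 1: 1.091. small clams: 0.714 < 1.091 → exclude; stop.
Optimal diet: amphipods — 1 of 4 types.

1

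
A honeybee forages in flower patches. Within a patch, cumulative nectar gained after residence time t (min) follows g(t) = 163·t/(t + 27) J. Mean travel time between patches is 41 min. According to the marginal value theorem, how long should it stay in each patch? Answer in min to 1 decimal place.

33.3 min

Optimal t* satisfies g'(t*) = g(t*)/(T + t*).
g'(t) = 163·27/(t + 27)². Setting 163·27/(t+27)² = 163t/[(t+27)(41+t)] gives 27(41+t) = t(t+27), so t² = 27×41 = 1107.
t* = √1107 = 33.27 min.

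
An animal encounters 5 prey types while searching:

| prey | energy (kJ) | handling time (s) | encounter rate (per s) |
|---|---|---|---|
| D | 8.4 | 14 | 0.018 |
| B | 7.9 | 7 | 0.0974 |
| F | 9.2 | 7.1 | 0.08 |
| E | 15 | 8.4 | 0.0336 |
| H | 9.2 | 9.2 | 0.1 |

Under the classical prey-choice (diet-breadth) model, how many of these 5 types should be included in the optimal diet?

4

E/h in descending order: E 1.79, F 1.3, B 1.13, H 1, D 0.6 kJ/s. The optimal diet is the largest prefix of this list for which every included type satisfies E_i/h_i > R on the types above it.
Rate on top 1: 0.3931. F: 1.3 > 0.3931 → include.
Rate on top 2: 0.6702. B: 1.13 > 0.6702 → include.
Rate on top 3: 0.7936. H: 1 > 0.7936 → include.
Rate on top 4: 0.8486. D: 0.6 < 0.8486 → exclude; stop.
Optimal diet: E, F, B, H — 4 of 5 types.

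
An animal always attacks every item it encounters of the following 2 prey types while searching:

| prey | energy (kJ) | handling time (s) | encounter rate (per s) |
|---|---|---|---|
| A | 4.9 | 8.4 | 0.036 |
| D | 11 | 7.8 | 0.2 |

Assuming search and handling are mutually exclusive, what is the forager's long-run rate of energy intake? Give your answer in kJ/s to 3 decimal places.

Energy encountered per unit search time: 0.036×4.9 + 0.2×11 = 2.376 kJ/s.
Handling time per unit search time: 0.036×8.4 + 0.2×7.8 = 1.862.
Rate = 2.376/(1 + 1.862) = 0.8302 kJ/s.

0.830 kJ/s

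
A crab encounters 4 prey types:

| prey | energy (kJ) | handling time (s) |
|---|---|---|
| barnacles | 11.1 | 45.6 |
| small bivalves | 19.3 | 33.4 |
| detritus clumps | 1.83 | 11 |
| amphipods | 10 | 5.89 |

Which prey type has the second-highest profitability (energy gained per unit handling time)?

Profitability E/h (kJ/s): barnacles = 11.1/45.6 = 0.243, small bivalves = 19.3/33.4 = 0.578, detritus clumps = 1.83/11 = 0.166, amphipods = 10/5.89 = 1.7.
Ranked: amphipods > small bivalves > barnacles > detritus clumps.

small bivalves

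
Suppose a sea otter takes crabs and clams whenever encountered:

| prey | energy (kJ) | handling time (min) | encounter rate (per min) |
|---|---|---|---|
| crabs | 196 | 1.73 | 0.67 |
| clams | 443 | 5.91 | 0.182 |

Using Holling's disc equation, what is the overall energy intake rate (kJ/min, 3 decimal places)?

65.522 kJ/min

R = Σλ_iE_i / (1 + Σλ_ih_i)
Numerator: 0.67×196 + 0.182×443 = 211.9
Denominator: 1 + 0.67×1.73 + 0.182×5.91 = 3.235
R = 211.9/3.235 = 65.52 kJ/min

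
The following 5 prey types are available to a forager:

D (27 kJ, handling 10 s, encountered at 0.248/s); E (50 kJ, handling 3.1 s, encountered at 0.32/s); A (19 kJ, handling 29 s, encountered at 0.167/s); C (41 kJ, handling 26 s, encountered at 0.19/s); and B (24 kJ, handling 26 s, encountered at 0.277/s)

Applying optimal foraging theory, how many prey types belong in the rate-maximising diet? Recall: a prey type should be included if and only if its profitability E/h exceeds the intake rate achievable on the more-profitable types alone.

E/h in descending order: E 16.1, D 2.7, C 1.58, B 0.923, A 0.655 kJ/s. The optimal diet is the largest prefix of this list for which every included type satisfies E_i/h_i > R on the types above it.
Rate on top 1: 8.032. D: 2.7 < 8.032 → exclude; stop.
Optimal diet: E — 1 of 5 types.

1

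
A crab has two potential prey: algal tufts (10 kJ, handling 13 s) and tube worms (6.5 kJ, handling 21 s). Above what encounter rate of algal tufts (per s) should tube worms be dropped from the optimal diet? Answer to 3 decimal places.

The zero-one rule: include tube worms iff E₂/h₂ > λE₁/(1+λh₁). Equality gives the switch point.
λE₁h₂ = E₂ + λE₂h₁ ⇒ λ = E₂/(E₁h₂ − E₂h₁) = 6.5/(210 − 84.5) = 0.05179 per s.

0.052 per s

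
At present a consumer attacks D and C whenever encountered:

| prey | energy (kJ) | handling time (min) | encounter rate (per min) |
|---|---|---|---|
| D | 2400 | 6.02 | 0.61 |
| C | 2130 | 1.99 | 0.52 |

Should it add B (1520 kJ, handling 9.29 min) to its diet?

No

Intake rate on the current diet: R = (0.61×2400 + 0.52×2130) / (1 + 0.61×6.02 + 0.52×1.99) = 2572/5.707 = 450.6 kJ/min.
B: E/h = 1520/9.29 = 163.6 kJ/min.
Since 163.6 < R, time spent handling B is better spent searching.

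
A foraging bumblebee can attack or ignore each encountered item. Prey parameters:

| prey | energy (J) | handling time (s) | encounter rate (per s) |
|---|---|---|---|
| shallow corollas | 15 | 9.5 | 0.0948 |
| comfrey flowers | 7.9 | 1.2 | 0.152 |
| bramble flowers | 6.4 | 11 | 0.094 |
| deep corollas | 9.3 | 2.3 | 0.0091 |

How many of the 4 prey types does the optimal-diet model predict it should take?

Profitabilities (E/h, J/s): comfrey flowers 6.58, deep corollas 4.04, shallow corollas 1.58, bramble flowers 0.582. Add prey in this order while the next type's profitability exceeds the intake rate on those already taken.
Rate on top 1: 1.016. deep corollas: 4.04 > 1.016 → include.
Rate on top 2: 1.068. shallow corollas: 1.58 > 1.068 → include.
Rate on top 3: 1.287. bramble flowers: 0.582 < 1.287 → exclude; stop.
Optimal diet: comfrey flowers, deep corollas, shallow corollas — 3 of 4 types.

3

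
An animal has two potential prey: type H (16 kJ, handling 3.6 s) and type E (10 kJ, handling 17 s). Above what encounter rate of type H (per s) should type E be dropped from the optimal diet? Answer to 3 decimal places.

0.042 per s

At the threshold, the rate on type H alone equals the profitability of type E: λ·16/(1 + λ·3.6) = 10/17 = 0.5882.
Rearranging, λ(16 − 0.5882×3.6) = 0.5882, so λ = 0.5882/13.88 = 0.04237 per s.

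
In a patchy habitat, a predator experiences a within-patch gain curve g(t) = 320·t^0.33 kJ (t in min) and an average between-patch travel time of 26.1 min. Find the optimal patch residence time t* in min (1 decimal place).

12.9 min

By the marginal value theorem, leave when the instantaneous gain rate g'(t) equals the habitat-wide average g(t)/(T + t).
g'(t) = 0.33·320·t^-0.67. Setting 0.33·320·t^-0.67 = 320·t^0.33/(26.1+t) gives 0.33(26.1+t) = t, so 0.67·t = 0.33×26.1.
t* = 0.33×26.1/0.67 = 12.86 min.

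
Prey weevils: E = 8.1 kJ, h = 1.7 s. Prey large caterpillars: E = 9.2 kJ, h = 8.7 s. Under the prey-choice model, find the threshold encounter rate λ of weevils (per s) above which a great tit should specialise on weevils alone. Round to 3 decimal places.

0.168 per s

The zero-one rule: include large caterpillars iff E₂/h₂ > λE₁/(1+λh₁). Equality gives the switch point.
λE₁h₂ = E₂ + λE₂h₁ ⇒ λ = E₂/(E₁h₂ − E₂h₁) = 9.2/(70.47 − 15.64) = 0.1678 per s.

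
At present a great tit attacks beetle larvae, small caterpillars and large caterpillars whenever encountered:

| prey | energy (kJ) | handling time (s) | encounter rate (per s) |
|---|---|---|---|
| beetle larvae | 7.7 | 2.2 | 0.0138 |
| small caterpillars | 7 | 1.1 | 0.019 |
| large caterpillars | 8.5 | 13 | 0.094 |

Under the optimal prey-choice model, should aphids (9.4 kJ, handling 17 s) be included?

Current rate: (0.0138×7.7 + 0.019×7 + 0.094×8.5)/(1 + 0.0138×2.2 + 0.019×1.1 + 0.094×13) = 0.4567 kJ/s.
Profitability of aphids: 9.4/17 = 0.5529 kJ/s.
Since 0.5529 > R, including aphids increases the long-run rate.

Yes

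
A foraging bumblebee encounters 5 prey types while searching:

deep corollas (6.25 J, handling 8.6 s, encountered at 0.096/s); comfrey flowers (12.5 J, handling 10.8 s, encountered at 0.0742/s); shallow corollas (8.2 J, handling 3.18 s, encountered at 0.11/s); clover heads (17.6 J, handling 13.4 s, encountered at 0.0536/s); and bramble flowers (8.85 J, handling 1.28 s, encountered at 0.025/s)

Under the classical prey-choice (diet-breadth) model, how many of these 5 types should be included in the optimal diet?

Profitabilities (E/h, J/s): bramble flowers 6.91, shallow corollas 2.58, clover heads 1.31, comfrey flowers 1.16, deep corollas 0.727. Add prey in this order while the next type's profitability exceeds the intake rate on those already taken.
Rate on top 1: 0.2144. shallow corollas: 2.58 > 0.2144 → include.
Rate on top 2: 0.8129. clover heads: 1.31 > 0.8129 → include.
Rate on top 3: 0.9841. comfrey flowers: 1.16 > 0.9841 → include.
Rate on top 4: 1.032. deep corollas: 0.727 < 1.032 → exclude; stop.
Optimal diet: bramble flowers, shallow corollas, clover heads, comfrey flowers — 4 of 5 types.

4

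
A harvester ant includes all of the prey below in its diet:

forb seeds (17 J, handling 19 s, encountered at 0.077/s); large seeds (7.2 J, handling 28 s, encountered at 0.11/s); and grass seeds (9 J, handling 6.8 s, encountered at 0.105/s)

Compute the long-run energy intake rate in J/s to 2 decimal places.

0.49 J/s

R = (0.077×17 + 0.11×7.2 + 0.105×9) / (1 + 0.077×19 + 0.11×28 + 0.105×6.8) = 3.046/6.257 = 0.4868 J/s.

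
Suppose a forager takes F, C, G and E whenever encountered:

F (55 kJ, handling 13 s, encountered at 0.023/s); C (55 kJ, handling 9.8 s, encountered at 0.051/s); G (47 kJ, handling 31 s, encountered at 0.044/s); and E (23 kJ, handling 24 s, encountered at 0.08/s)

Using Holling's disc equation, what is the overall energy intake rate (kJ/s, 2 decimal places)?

Energy encountered per unit search time: 0.023×55 + 0.051×55 + 0.044×47 + 0.08×23 = 7.978 kJ/s.
Handling time per unit search time: 0.023×13 + 0.051×9.8 + 0.044×31 + 0.08×24 = 4.083.
Rate = 7.978/(1 + 4.083) = 1.57 kJ/s.

1.57 kJ/s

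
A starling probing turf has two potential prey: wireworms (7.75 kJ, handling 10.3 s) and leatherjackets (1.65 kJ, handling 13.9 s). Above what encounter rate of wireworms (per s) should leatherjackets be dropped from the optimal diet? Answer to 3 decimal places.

0.018 per s

Drop leatherjackets once their profitability E₂/h₂ falls below the rate achievable on wireworms alone: E₂/h₂ = λE₁/(1 + λh₁).
Solve for λ: λE₁h₂ = E₂(1 + λh₁) → λ(E₁h₂ − E₂h₁) = E₂ → λ = E₂/(E₁h₂ − E₂h₁).
λ = 1.65/(7.75×13.9 − 1.65×10.3) = 1.65/90.73 = 0.01819 per s.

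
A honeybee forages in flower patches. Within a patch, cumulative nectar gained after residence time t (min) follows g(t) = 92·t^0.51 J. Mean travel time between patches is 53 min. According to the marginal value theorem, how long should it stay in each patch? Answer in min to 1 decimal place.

55.2 min

Maximise g(t)/(T+t): set derivative to zero → g'(t)(T+t) = g(t).
g'(t) = 0.51·92·t^-0.49. Setting 0.51·92·t^-0.49 = 92·t^0.51/(53+t) gives 0.51(53+t) = t, so 0.49·t = 0.51×53.
t* = 0.51×53/0.49 = 55.16 min.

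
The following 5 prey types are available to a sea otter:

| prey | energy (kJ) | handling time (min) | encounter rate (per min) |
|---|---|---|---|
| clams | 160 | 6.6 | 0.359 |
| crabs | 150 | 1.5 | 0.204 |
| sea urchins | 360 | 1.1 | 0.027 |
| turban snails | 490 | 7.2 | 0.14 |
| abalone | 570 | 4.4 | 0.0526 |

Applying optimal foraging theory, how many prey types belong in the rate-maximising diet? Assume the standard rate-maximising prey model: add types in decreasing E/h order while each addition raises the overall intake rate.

4

Rank by E/h (kJ/min): sea urchins 327, abalone 130, crabs 100, turban snails 68.1, clams 24.2. Include each in turn until the next type's E/h falls below the running intake rate.
Rate on top 1: 9.44. abalone: 130 > 9.44 → include.
Rate on top 2: 31.48. crabs: 100 > 31.48 → include.
Rate on top 3: 44.86. turban snails: 68.1 > 44.86 → include.
Rate on top 4: 53.94. clams: 24.2 < 53.94 → exclude; stop.
Optimal diet: sea urchins, abalone, crabs, turban snails — 4 of 5 types.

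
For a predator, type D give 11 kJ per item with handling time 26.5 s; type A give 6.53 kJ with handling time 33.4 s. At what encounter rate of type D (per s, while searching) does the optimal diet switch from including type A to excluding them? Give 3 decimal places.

At the threshold, the rate on type D alone equals the profitability of type A: λ·11/(1 + λ·26.5) = 6.53/33.4 = 0.1955.
Rearranging, λ(11 − 0.1955×26.5) = 0.1955, so λ = 0.1955/5.819 = 0.0336 per s.

0.034 per s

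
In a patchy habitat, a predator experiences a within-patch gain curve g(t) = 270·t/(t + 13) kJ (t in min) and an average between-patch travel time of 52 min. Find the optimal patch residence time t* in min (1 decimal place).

26.0 min

Maximise g(t)/(T+t): set derivative to zero → g'(t)(T+t) = g(t).
g'(t) = 270·13/(t + 13)². Setting 270·13/(t+13)² = 270t/[(t+13)(52+t)] gives 13(52+t) = t(t+13), so t² = 13×52 = 676.
t* = √676 = 26 min.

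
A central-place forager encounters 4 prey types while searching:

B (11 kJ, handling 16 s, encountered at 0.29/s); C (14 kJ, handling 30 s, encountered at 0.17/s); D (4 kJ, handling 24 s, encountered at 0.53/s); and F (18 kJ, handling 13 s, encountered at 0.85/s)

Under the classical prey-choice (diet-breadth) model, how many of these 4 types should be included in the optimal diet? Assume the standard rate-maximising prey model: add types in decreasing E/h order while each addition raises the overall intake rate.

Profitabilities (E/h, kJ/s): F 1.38, B 0.688, C 0.467, D 0.167. Add prey in this order while the next type's profitability exceeds the intake rate on those already taken.
Rate on top 1: 1.27. B: 0.688 < 1.27 → exclude; stop.
Optimal diet: F — 1 of 4 types.

1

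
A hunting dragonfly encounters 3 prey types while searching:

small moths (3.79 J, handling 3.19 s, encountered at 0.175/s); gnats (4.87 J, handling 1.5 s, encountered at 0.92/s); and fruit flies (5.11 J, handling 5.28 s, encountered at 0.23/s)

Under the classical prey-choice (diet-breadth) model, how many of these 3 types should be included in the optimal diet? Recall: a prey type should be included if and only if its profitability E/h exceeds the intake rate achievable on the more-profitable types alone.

Rank by E/h (J/s): gnats 3.25, small moths 1.19, fruit flies 0.968. Include each in turn until the next type's E/h falls below the running intake rate.
Rate on top 1: 1.883. small moths: 1.19 < 1.883 → exclude; stop.
Optimal diet: gnats — 1 of 3 types.

1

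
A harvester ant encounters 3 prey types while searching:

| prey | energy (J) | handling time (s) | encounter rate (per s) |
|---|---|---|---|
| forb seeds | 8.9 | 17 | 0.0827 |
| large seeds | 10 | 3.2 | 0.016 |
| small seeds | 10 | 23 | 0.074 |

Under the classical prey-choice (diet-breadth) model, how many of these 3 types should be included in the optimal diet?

3

Rank by E/h (J/s): large seeds 3.12, forb seeds 0.524, small seeds 0.435. Include each in turn until the next type's E/h falls below the running intake rate.
Rate on top 1: 0.1522. forb seeds: 0.524 > 0.1522 → include.
Rate on top 2: 0.3647. small seeds: 0.435 > 0.3647 → include.
Optimal diet: large seeds, forb seeds, small seeds — 3 of 3 types.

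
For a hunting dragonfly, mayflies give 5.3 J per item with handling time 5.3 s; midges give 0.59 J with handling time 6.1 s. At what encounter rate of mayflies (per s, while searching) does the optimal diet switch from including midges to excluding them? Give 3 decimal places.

Drop midges once their profitability E₂/h₂ falls below the rate achievable on mayflies alone: E₂/h₂ = λE₁/(1 + λh₁).
Solve for λ: λE₁h₂ = E₂(1 + λh₁) → λ(E₁h₂ − E₂h₁) = E₂ → λ = E₂/(E₁h₂ − E₂h₁).
λ = 0.59/(5.3×6.1 − 0.59×5.3) = 0.59/29.2 = 0.0202 per s.

0.020 per s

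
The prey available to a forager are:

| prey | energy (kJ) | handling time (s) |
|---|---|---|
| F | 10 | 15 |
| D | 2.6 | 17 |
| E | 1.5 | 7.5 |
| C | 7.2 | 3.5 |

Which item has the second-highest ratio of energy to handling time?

F

In descending order of E/h:
C: 7.2/3.5 = 2.06 kJ/s
F: 10/15 = 0.667 kJ/s
E: 1.5/7.5 = 0.2 kJ/s
D: 2.6/17 = 0.153 kJ/s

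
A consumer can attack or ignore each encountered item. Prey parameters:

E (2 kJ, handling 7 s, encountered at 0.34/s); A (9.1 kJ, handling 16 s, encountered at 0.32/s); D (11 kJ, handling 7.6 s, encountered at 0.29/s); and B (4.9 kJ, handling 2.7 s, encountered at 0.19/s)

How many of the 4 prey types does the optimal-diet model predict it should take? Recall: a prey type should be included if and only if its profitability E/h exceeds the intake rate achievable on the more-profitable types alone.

E/h in descending order: B 1.81, D 1.45, A 0.569, E 0.286 kJ/s. The optimal diet is the largest prefix of this list for which every included type satisfies E_i/h_i > R on the types above it.
Rate on top 1: 0.6153. D: 1.45 > 0.6153 → include.
Rate on top 2: 1.109. A: 0.569 < 1.109 → exclude; stop.
Optimal diet: B, D — 2 of 4 types.

2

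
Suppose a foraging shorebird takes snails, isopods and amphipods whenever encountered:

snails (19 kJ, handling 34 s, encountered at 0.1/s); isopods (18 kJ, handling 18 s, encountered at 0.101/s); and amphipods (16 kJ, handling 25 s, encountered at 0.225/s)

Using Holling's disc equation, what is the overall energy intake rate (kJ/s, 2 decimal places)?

R = Σλ_iE_i / (1 + Σλ_ih_i)
Numerator: 0.1×19 + 0.101×18 + 0.225×16 = 7.318
Denominator: 1 + 0.1×34 + 0.101×18 + 0.225×25 = 11.84
R = 7.318/11.84 = 0.6179 kJ/s

0.62 kJ/s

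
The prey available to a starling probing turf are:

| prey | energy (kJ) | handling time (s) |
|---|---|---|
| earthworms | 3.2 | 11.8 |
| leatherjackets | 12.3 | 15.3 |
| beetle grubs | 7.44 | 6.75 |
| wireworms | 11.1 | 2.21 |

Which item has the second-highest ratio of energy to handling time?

Profitability E/h (kJ/s): earthworms = 3.2/11.8 = 0.271, leatherjackets = 12.3/15.3 = 0.804, beetle grubs = 7.44/6.75 = 1.1, wireworms = 11.1/2.21 = 5.02.
Ranked: wireworms > beetle grubs > leatherjackets > earthworms.

beetle grubs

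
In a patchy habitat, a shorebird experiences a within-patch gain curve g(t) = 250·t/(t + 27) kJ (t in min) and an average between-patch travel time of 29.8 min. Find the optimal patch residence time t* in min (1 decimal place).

By the marginal value theorem, leave when the instantaneous gain rate g'(t) equals the habitat-wide average g(t)/(T + t).
g'(t) = 250·27/(t + 27)². Setting 250·27/(t+27)² = 250t/[(t+27)(29.8+t)] gives 27(29.8+t) = t(t+27), so t² = 27×29.8 = 804.6.
t* = √804.6 = 28.37 min.

28.4 min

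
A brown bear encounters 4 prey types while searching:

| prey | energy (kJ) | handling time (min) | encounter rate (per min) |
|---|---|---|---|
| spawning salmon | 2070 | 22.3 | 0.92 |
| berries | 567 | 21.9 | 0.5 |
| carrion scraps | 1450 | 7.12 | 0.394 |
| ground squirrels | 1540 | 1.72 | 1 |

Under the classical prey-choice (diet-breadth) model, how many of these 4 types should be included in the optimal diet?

1

Rank by E/h (kJ/min): ground squirrels 895, carrion scraps 204, spawning salmon 92.8, berries 25.9. Include each in turn until the next type's E/h falls below the running intake rate.
Rate on top 1: 566.2. carrion scraps: 204 < 566.2 → exclude; stop.
Optimal diet: ground squirrels — 1 of 4 types.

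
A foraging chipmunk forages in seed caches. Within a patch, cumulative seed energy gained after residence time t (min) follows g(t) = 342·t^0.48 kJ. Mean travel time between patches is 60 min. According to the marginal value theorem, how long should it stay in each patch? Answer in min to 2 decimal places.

Optimal t* satisfies g'(t*) = g(t*)/(T + t*).
g'(t) = 0.48·342·t^-0.52. Setting 0.48·342·t^-0.52 = 342·t^0.48/(60+t) gives 0.48(60+t) = t, so 0.52·t = 0.48×60.
t* = 0.48×60/0.52 = 55.38 min.

55.38 min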